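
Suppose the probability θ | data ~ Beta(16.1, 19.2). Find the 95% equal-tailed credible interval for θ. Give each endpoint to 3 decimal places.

[0.297, 0.619]

Posterior: Beta(16.1, 19.2).
Equal-tailed 95% interval: the 0.025 and 0.975 quantiles of Beta(16.1, 19.2).
Posterior mean ≈ 0.456, SD ≈ 0.083; a Normal approximation gives roughly [0.294, 0.618].
Exact: F⁻¹(0.025) = 0.297; F⁻¹(0.975) = 0.619.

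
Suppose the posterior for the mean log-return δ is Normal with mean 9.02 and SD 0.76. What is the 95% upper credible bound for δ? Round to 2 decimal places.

Need U with P(δ ≤ U) = 0.95: U = 9.02 + z_{0.05}·0.76.
z = 1.645; U = 9.02 + 1.645 × 0.76 = 10.27.

10.27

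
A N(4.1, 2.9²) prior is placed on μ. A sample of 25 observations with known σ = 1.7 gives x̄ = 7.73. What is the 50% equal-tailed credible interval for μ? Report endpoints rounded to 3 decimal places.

[7.453, 7.909]

Posterior precision = 1/2.9² + 25/1.7² = 0.1189 + 8.6505 = 8.7694, so posterior SD = 0.3377.
Posterior mean = (4.1/2.9² + 25·7.73/1.7²) / 8.7694 = 7.6808.
Interval: 7.6808 ± 0.674 × 0.3377 → [7.453, 7.909].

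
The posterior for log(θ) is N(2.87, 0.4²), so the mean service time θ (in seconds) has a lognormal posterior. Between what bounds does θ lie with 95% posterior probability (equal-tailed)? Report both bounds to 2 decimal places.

On the log scale the 95% interval is 2.87 ± 1.960 × 0.4 = [2.0860, 3.6540].
Exponentiate: [e^2.0860, e^3.6540] = [8.05, 38.63].

[8.05, 38.63]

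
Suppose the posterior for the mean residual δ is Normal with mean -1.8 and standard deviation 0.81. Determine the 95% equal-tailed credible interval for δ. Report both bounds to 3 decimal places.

[-3.388, -0.212]

The posterior is symmetric, so the 95% equal-tailed interval is δ = -1.8 ± z·0.81 with z = 1.960.
Half-width: 1.960 × 0.81 = 1.588.
-1.8 − 1.588 = -3.388; -1.8 + 1.588 = -0.212.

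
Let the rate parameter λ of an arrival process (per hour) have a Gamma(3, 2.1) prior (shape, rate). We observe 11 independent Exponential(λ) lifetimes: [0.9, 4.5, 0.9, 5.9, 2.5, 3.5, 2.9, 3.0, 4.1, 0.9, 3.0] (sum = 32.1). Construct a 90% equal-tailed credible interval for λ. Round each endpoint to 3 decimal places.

[0.247, 0.604]

Posterior: Gamma(3+11, 2.1+32.1) = Gamma(14, 34.2) (shape, rate).
Equal-tailed 90% interval: Gamma(14, 34.2) quantiles at 0.05 and 0.95.
Posterior mean ≈ 0.409, SD ≈ 0.109; a Normal approximation gives roughly [0.229, 0.589].
Exact: lower = 0.247; upper = 0.604.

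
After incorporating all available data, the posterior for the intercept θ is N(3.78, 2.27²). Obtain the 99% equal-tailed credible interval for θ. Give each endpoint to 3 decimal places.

[-2.067, 9.627]

The posterior is symmetric, so the 99% equal-tailed interval is θ = 3.78 ± z·2.27 with z = 2.576.
Half-width: 2.576 × 2.27 = 5.847.
3.78 − 5.847 = -2.067; 3.78 + 5.847 = 9.627.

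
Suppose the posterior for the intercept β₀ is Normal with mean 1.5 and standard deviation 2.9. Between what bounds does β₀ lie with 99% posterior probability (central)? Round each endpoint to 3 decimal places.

[-5.970, 8.970]

The posterior is symmetric, so the 99% equal-tailed interval is β₀ = 1.5 ± z·2.9 with z = 2.576.
Half-width: 2.576 × 2.9 = 7.470.
1.5 − 7.470 = -5.970; 1.5 + 7.470 = 8.970.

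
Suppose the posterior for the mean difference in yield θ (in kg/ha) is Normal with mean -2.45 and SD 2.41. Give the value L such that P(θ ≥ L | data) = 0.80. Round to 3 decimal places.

-4.478

Need L with P(θ ≥ L) = 0.80: L = -2.45 − z_{0.2}·2.41.
z = 0.842; L = -2.45 − 0.842 × 2.41 = -4.478.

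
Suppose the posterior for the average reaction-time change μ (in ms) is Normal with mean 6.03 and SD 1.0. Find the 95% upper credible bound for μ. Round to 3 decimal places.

7.675

Need U with P(μ ≤ U) = 0.95: U = 6.03 + z_{0.05}·1.0.
z = 1.645; U = 6.03 + 1.645 × 1.0 = 7.675.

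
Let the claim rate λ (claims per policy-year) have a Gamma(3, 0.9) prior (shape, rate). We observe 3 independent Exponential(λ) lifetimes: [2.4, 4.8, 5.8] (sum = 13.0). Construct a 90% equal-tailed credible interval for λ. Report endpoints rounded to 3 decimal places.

[0.188, 0.756]

Posterior: Gamma(3+3, 0.9+13.0) = Gamma(6, 13.9) (shape, rate).
Equal-tailed 90% interval: Gamma(6, 13.9) quantiles at 0.05 and 0.95.
Posterior mean ≈ 0.432, SD ≈ 0.176; a Normal approximation gives roughly [0.142, 0.722].
Exact: lower = 0.188; upper = 0.756.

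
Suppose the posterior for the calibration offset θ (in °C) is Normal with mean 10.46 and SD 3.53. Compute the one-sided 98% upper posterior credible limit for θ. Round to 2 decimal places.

Need U with P(θ ≤ U) = 0.98: U = 10.46 + z_{0.02}·3.53.
z = 2.054; U = 10.46 + 2.054 × 3.53 = 17.71.

17.71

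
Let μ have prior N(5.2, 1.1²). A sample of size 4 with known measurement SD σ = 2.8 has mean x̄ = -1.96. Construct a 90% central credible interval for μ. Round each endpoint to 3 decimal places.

Posterior precision = 1/1.1² + 4/2.8² = 0.8264 + 0.5102 = 1.3367, so posterior SD = 0.8650.
Posterior mean = (5.2/1.1² + 4·-1.96/2.8²) / 1.3367 = 2.4670.
Interval: 2.4670 ± 1.645 × 0.8650 → [1.044, 3.890].

[1.044, 3.890]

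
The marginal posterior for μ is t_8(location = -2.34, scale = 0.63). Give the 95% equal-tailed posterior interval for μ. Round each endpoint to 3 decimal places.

The t_8 distribution is symmetric; the 95% interval is -2.34 ± t·0.63 with t_{0.975,8} = 2.306.
Half-width: 2.306 × 0.63 = 1.453.
-2.34 − 1.453 = -3.793; -2.34 + 1.453 = -0.887.

[-3.793, -0.887]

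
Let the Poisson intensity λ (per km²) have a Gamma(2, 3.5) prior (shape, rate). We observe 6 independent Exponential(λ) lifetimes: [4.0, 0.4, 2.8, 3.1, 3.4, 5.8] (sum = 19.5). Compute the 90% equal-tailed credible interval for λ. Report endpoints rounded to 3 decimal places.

[0.173, 0.572]

Posterior: Gamma(2+6, 3.5+19.5) = Gamma(8, 23.0) (shape, rate).
Equal-tailed 90% interval: Gamma(8, 23.0) quantiles at 0.05 and 0.95.
Posterior mean ≈ 0.348, SD ≈ 0.123; a Normal approximation gives roughly [0.146, 0.550].
Exact: lower = 0.173; upper = 0.572.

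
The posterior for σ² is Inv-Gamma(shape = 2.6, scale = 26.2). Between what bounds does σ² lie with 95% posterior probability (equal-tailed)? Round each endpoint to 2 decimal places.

[3.98, 57.70]

Inverse-Gamma(2.6, 26.2) quantiles: F⁻¹(0.025) and F⁻¹(0.975).
Equivalently, 1/σ² ~ Gamma(2.6, rate = 26.2); invert its 0.975 and 0.025 quantiles.
Posterior mean ≈ 16.38, SD ≈ 21.14; a Normal approximation gives roughly [-25.06, 57.81].
Exact: lower = 3.98; upper = 57.70.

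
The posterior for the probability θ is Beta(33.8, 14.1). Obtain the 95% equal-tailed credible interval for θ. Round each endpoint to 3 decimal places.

Posterior: Beta(33.8, 14.1).
Equal-tailed 95% interval: the 0.025 and 0.975 quantiles of Beta(33.8, 14.1).
Posterior mean ≈ 0.706, SD ≈ 0.065; a Normal approximation gives roughly [0.578, 0.833].
Exact: F⁻¹(0.025) = 0.571; F⁻¹(0.975) = 0.824.

[0.571, 0.824]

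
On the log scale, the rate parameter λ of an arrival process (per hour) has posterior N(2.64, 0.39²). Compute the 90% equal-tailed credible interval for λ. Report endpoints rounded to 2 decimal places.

[7.38, 26.62]

On the log scale the 90% interval is 2.64 ± 1.645 × 0.39 = [1.9985, 3.2815].
Exponentiate: [e^1.9985, e^3.2815] = [7.38, 26.62].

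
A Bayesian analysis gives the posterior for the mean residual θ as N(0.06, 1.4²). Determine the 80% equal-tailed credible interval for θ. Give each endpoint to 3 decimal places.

[-1.734, 1.854]

The posterior is symmetric, so the 80% equal-tailed interval is θ = 0.06 ± z·1.4 with z = 1.282.
Half-width: 1.282 × 1.4 = 1.794.
0.06 − 1.794 = -1.734; 0.06 + 1.794 = 1.854.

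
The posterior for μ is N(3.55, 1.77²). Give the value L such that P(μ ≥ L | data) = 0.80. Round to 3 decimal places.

2.060

Need L with P(μ ≥ L) = 0.80: L = 3.55 − z_{0.2}·1.77.
z = 0.842; L = 3.55 − 0.842 × 1.77 = 2.060.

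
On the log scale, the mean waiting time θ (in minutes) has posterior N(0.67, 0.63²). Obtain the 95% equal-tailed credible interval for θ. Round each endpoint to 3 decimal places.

[0.568, 6.718]

On the log scale the 95% interval is 0.67 ± 1.960 × 0.63 = [-0.5648, 1.9048].
Exponentiate: [e^-0.5648, e^1.9048] = [0.568, 6.718].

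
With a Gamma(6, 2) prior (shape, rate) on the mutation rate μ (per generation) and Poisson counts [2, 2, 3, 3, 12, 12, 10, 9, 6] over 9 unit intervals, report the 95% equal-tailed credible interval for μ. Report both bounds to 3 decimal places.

[4.561, 7.430]

Posterior: Gamma(6+59, 2+9) = Gamma(65, 11) (shape, rate).
Equal-tailed 95% interval: Gamma(65, 11) quantiles at 0.025 and 0.975.
Posterior mean ≈ 5.909, SD ≈ 0.733; a Normal approximation gives roughly [4.473, 7.346].
Exact: lower = 4.561; upper = 7.430.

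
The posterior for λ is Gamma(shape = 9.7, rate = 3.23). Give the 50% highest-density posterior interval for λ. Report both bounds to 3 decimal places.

[2.119, 3.364]

The posterior is unimodal and skewed, so the HPD interval has equal density at both endpoints and is the shortest 50% interval.
Solving f(2.119) = f(3.364) with F(3.364) − F(2.119) = 0.50 gives [2.119, 3.364].
For comparison, the equal-tailed interval is [2.309, 3.585]; the HPD is narrower and shifted toward the mode.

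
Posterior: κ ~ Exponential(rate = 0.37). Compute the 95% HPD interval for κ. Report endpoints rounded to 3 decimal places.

[0.000, 8.097]

The exponential density is strictly decreasing on [0, ∞), so the HPD interval is anchored at 0: [0, q] with P(κ ≤ q) = 0.95.
q = −ln(1 − 0.95) / 0.37 = 2.9957 / 0.37 = 8.097.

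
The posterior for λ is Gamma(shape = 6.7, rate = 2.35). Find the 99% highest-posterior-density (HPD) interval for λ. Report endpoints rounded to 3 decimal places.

The posterior is unimodal and skewed, so the HPD interval has equal density at both endpoints and is the shortest 99% interval.
Solving f(0.638) = f(6.124) with F(6.124) − F(0.638) = 0.99 gives [0.638, 6.124].
For comparison, the equal-tailed interval is [0.801, 6.473]; the HPD is narrower and shifted toward the mode.

[0.638, 6.124]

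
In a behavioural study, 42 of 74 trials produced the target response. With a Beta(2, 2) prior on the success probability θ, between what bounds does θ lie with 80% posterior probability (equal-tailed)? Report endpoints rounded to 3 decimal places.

Posterior: Beta(2+42, 2+32) = Beta(44, 34).
Equal-tailed 80% interval: the 0.1 and 0.9 quantiles of Beta(44, 34).
Posterior mean ≈ 0.564, SD ≈ 0.056; a Normal approximation gives roughly [0.493, 0.636].
Exact: F⁻¹(0.1) = 0.492; F⁻¹(0.9) = 0.636.

[0.492, 0.636]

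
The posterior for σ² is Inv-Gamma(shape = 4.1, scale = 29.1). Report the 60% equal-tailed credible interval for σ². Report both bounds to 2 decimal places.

[5.16, 12.25]

Inverse-Gamma(4.1, 29.1) quantiles: F⁻¹(0.2) and F⁻¹(0.8).
Equivalently, 1/σ² ~ Gamma(4.1, rate = 29.1); invert its 0.8 and 0.2 quantiles.
Posterior mean ≈ 9.39, SD ≈ 6.48; a Normal approximation gives roughly [3.94, 14.84].
Exact: lower = 5.16; upper = 12.25.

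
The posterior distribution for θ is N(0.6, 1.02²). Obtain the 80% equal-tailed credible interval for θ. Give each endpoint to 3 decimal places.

The posterior is symmetric, so the 80% equal-tailed interval is θ = 0.6 ± z·1.02 with z = 1.282.
Half-width: 1.282 × 1.02 = 1.307.
0.6 − 1.307 = -0.707; 0.6 + 1.307 = 1.907.

[-0.707, 1.907]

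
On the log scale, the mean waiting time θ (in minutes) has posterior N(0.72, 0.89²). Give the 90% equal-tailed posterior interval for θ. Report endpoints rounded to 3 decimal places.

On the log scale the 90% interval is 0.72 ± 1.645 × 0.89 = [-0.7439, 2.1839].
Exponentiate: [e^-0.7439, e^2.1839] = [0.475, 8.881].

[0.475, 8.881]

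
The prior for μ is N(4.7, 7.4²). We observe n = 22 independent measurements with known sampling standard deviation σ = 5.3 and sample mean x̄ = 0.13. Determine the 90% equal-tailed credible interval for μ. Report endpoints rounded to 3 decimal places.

[-1.603, 2.071]

Posterior precision = 1/7.4² + 22/5.3² = 0.0183 + 0.7832 = 0.8015, so posterior SD = 1.1170.
Posterior mean = (4.7/7.4² + 22·0.13/5.3²) / 0.8015 = 0.2341.
Interval: 0.2341 ± 1.645 × 1.1170 → [-1.603, 2.071].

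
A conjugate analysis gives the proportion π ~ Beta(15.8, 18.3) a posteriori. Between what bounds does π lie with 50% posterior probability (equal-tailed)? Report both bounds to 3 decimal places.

Posterior: Beta(15.8, 18.3).
Equal-tailed 50% interval: the 0.25 and 0.75 quantiles of Beta(15.8, 18.3).
Posterior mean ≈ 0.463, SD ≈ 0.084; a Normal approximation gives roughly [0.407, 0.520].
Exact: F⁻¹(0.25) = 0.405; F⁻¹(0.75) = 0.521.

[0.405, 0.521]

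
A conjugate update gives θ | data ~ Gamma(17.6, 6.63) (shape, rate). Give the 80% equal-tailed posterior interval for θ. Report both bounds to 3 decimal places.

Posterior: Gamma(shape 17.6, rate 6.63).
Equal-tailed 80% interval: Gamma(17.6, 6.63) quantiles at 0.1 and 0.9.
Posterior mean ≈ 2.655, SD ≈ 0.633; a Normal approximation gives roughly [1.844, 3.466].
Exact: lower = 1.883; upper = 3.491.

[1.883, 3.491]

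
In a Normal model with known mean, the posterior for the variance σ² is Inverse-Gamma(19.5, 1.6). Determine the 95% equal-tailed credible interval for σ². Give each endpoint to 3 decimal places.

[0.055, 0.135]

Inverse-Gamma(19.5, 1.6) quantiles: F⁻¹(0.025) and F⁻¹(0.975).
Equivalently, 1/σ² ~ Gamma(19.5, rate = 1.6); invert its 0.975 and 0.025 quantiles.
Posterior mean ≈ 0.086, SD ≈ 0.021; a Normal approximation gives roughly [0.046, 0.127].
Exact: lower = 0.055; upper = 0.135.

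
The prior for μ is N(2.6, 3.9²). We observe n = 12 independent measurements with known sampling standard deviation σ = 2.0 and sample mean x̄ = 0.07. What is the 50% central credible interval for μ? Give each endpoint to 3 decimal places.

[-0.261, 0.509]

Posterior precision = 1/3.9² + 12/2.0² = 0.0657 + 3.0000 = 3.0657, so posterior SD = 0.5711.
Posterior mean = (2.6/3.9² + 12·0.07/2.0²) / 3.0657 = 0.1243.
Interval: 0.1243 ± 0.674 × 0.5711 → [-0.261, 0.509].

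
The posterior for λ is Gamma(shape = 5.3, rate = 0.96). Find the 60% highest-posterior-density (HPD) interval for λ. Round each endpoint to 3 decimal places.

[2.872, 6.596]

The posterior is unimodal and skewed, so the HPD interval has equal density at both endpoints and is the shortest 60% interval.
Solving f(2.872) = f(6.596) with F(6.596) − F(2.872) = 0.60 gives [2.872, 6.596].
For comparison, the equal-tailed interval is [3.471, 7.373]; the HPD is narrower and shifted toward the mode.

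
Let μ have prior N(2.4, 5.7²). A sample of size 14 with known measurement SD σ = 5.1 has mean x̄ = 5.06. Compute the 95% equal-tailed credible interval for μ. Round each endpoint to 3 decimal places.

Posterior precision = 1/5.7² + 14/5.1² = 0.0308 + 0.5383 = 0.5690, so posterior SD = 1.3257.
Posterior mean = (2.4/5.7² + 14·5.06/5.1²) / 0.5690 = 4.9161.
Interval: 4.9161 ± 1.960 × 1.3257 → [2.318, 7.514].

[2.318, 7.514]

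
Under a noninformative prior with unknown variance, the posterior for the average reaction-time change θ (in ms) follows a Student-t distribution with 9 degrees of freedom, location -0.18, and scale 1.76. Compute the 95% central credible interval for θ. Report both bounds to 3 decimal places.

The t_9 distribution is symmetric; the 95% interval is -0.18 ± t·1.76 with t_{0.975,9} = 2.262.
Half-width: 2.262 × 1.76 = 3.981.
-0.18 − 3.981 = -4.161; -0.18 + 3.981 = 3.801.

[-4.161, 3.801]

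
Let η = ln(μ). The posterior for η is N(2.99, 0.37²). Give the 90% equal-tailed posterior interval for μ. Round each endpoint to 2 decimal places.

On the log scale the 90% interval is 2.99 ± 1.645 × 0.37 = [2.3814, 3.5986].
Exponentiate: [e^2.3814, e^3.5986] = [10.82, 36.55].

[10.82, 36.55]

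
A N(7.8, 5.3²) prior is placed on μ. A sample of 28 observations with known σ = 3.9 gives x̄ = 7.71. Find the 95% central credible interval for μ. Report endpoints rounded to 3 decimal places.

[6.281, 9.142]

Posterior precision = 1/5.3² + 28/3.9² = 0.0356 + 1.8409 = 1.8765, so posterior SD = 0.7300.
Posterior mean = (7.8/5.3² + 28·7.71/3.9²) / 1.8765 = 7.7117.
Interval: 7.7117 ± 1.960 × 0.7300 → [6.281, 9.142].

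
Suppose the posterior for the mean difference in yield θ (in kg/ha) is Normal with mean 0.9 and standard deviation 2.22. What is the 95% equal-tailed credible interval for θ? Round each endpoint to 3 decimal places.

The posterior is symmetric, so the 95% equal-tailed interval is θ = 0.9 ± z·2.22 with z = 1.960.
Half-width: 1.960 × 2.22 = 4.351.
0.9 − 4.351 = -3.451; 0.9 + 4.351 = 5.251.

[-3.451, 5.251]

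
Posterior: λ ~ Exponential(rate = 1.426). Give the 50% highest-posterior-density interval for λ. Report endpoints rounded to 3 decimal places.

The exponential density is strictly decreasing on [0, ∞), so the HPD interval is anchored at 0: [0, q] with P(λ ≤ q) = 0.50.
q = −ln(1 − 0.50) / 1.426 = 0.6931 / 1.426 = 0.486.

[0.000, 0.486]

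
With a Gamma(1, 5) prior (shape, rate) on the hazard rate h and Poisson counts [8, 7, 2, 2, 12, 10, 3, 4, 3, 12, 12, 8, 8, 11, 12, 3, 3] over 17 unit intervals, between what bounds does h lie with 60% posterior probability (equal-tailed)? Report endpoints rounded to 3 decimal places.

Posterior: Gamma(1+120, 5+17) = Gamma(121, 22) (shape, rate).
Equal-tailed 60% interval: Gamma(121, 22) quantiles at 0.2 and 0.8.
Posterior mean ≈ 5.500, SD ≈ 0.500; a Normal approximation gives roughly [5.079, 5.921].
Exact: lower = 5.075; upper = 5.916.

[5.075, 5.916]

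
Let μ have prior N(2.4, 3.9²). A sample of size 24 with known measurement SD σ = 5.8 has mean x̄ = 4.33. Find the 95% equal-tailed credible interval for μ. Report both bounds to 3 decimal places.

Posterior precision = 1/3.9² + 24/5.8² = 0.0657 + 0.7134 = 0.7792, so posterior SD = 1.1329.
Posterior mean = (2.4/3.9² + 24·4.33/5.8²) / 0.7792 = 4.1671.
Interval: 4.1671 ± 1.960 × 1.1329 → [1.947, 6.388].

[1.947, 6.388]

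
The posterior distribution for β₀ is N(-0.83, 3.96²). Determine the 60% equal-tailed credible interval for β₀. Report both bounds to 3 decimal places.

[-4.163, 2.503]

The posterior is symmetric, so the 60% equal-tailed interval is β₀ = -0.83 ± z·3.96 with z = 0.842.
Half-width: 0.842 × 3.96 = 3.333.
-0.83 − 3.333 = -4.163; -0.83 + 3.333 = 2.503.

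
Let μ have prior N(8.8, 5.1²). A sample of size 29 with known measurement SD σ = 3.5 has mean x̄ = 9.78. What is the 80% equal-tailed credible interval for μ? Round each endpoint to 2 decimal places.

[8.94, 10.59]

Posterior precision = 1/5.1² + 29/3.5² = 0.0384 + 2.3673 = 2.4058, so posterior SD = 0.6447.
Posterior mean = (8.8/5.1² + 29·9.78/3.5²) / 2.4058 = 9.7643.
Interval: 9.7643 ± 1.282 × 0.6447 → [8.94, 10.59].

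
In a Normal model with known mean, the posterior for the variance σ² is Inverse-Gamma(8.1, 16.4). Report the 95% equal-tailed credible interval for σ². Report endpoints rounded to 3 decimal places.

Inverse-Gamma(8.1, 16.4) quantiles: F⁻¹(0.025) and F⁻¹(0.975).
Equivalently, 1/σ² ~ Gamma(8.1, rate = 16.4); invert its 0.975 and 0.025 quantiles.
Posterior mean ≈ 2.310, SD ≈ 0.935; a Normal approximation gives roughly [0.477, 4.143].
Exact: lower = 1.127; upper = 4.660.

[1.127, 4.660]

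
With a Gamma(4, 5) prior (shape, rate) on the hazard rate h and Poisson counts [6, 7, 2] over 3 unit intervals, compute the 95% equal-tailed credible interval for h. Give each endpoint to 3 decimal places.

[1.430, 3.556]

Posterior: Gamma(4+15, 5+3) = Gamma(19, 8) (shape, rate).
Equal-tailed 95% interval: Gamma(19, 8) quantiles at 0.025 and 0.975.
Posterior mean ≈ 2.375, SD ≈ 0.545; a Normal approximation gives roughly [1.307, 3.443].
Exact: lower = 1.430; upper = 3.556.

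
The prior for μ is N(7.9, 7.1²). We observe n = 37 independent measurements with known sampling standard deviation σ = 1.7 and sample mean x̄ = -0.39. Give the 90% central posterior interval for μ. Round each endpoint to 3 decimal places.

[-0.837, 0.082]

Posterior precision = 1/7.1² + 37/1.7² = 0.0198 + 12.8028 = 12.8226, so posterior SD = 0.2793.
Posterior mean = (7.9/7.1² + 37·-0.39/1.7²) / 12.8226 = -0.3772.
Interval: -0.3772 ± 1.645 × 0.2793 → [-0.837, 0.082].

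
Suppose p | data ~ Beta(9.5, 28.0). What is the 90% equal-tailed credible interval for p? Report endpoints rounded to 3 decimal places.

[0.146, 0.376]

Posterior: Beta(9.5, 28.0).
Equal-tailed 90% interval: the 0.05 and 0.95 quantiles of Beta(9.5, 28.0).
Posterior mean ≈ 0.253, SD ≈ 0.070; a Normal approximation gives roughly [0.138, 0.369].
Exact: F⁻¹(0.05) = 0.146; F⁻¹(0.95) = 0.376.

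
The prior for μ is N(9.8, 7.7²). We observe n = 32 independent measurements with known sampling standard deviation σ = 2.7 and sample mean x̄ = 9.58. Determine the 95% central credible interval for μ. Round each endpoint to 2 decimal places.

[8.65, 10.51]

Posterior precision = 1/7.7² + 32/2.7² = 0.0169 + 4.3896 = 4.4064, so posterior SD = 0.4764.
Posterior mean = (9.8/7.7² + 32·9.58/2.7²) / 4.4064 = 9.5808.
Interval: 9.5808 ± 1.960 × 0.4764 → [8.65, 10.51].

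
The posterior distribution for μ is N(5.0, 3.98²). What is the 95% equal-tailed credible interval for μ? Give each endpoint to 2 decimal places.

[-2.80, 12.80]

The posterior is symmetric, so the 95% equal-tailed interval is μ = 5.0 ± z·3.98 with z = 1.960.
Half-width: 1.960 × 3.98 = 7.80.
5.0 − 7.80 = -2.80; 5.0 + 7.80 = 12.80.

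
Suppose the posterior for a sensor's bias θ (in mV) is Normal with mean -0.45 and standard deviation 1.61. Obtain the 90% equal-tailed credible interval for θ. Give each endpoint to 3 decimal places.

[-3.098, 2.198]

The posterior is symmetric, so the 90% equal-tailed interval is θ = -0.45 ± z·1.61 with z = 1.645.
Half-width: 1.645 × 1.61 = 2.648.
-0.45 − 2.648 = -3.098; -0.45 + 2.648 = 2.198.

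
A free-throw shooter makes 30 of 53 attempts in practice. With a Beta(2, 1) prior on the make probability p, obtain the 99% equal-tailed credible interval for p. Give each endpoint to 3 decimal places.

Posterior: Beta(2+30, 1+23) = Beta(32, 24).
Equal-tailed 99% interval: the 0.005 and 0.995 quantiles of Beta(32, 24).
Posterior mean ≈ 0.571, SD ≈ 0.066; a Normal approximation gives roughly [0.403, 0.740].
Exact: F⁻¹(0.005) = 0.401; F⁻¹(0.995) = 0.733.

[0.401, 0.733]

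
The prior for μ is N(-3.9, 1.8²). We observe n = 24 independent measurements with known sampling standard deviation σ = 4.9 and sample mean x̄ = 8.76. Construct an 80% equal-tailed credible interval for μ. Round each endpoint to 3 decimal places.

[4.653, 6.894]

Posterior precision = 1/1.8² + 24/4.9² = 0.3086 + 0.9996 = 1.3082, so posterior SD = 0.8743.
Posterior mean = (-3.9/1.8² + 24·8.76/4.9²) / 1.3082 = 5.7732.
Interval: 5.7732 ± 1.282 × 0.8743 → [4.653, 6.894].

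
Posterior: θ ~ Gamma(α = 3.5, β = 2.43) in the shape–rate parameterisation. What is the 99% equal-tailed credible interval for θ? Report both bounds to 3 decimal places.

[0.204, 4.172]

Posterior: Gamma(shape 3.5, rate 2.43).
Equal-tailed 99% interval: Gamma(3.5, 2.43) quantiles at 0.005 and 0.995.
Posterior mean ≈ 1.440, SD ≈ 0.770; a Normal approximation gives roughly [-0.543, 3.423].
Exact: lower = 0.204; upper = 4.172.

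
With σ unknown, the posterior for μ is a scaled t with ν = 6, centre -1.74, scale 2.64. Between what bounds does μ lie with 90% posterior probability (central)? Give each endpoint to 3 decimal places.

[-6.870, 3.390]

The t_6 distribution is symmetric; the 90% interval is -1.74 ± t·2.64 with t_{0.95,6} = 1.943.
Half-width: 1.943 × 2.64 = 5.130.
-1.74 − 5.130 = -6.870; -1.74 + 5.130 = 3.390.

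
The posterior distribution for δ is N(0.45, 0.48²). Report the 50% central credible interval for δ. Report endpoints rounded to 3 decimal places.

The posterior is symmetric, so the 50% equal-tailed interval is δ = 0.45 ± z·0.48 with z = 0.674.
Half-width: 0.674 × 0.48 = 0.324.
0.45 − 0.324 = 0.126; 0.45 + 0.324 = 0.774.

[0.126, 0.774]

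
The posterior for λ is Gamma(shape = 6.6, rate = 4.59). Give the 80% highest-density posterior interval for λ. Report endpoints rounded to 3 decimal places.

The posterior is unimodal and skewed, so the HPD interval has equal density at both endpoints and is the shortest 80% interval.
Solving f(0.666) = f(2.019) with F(2.019) − F(0.666) = 0.80 gives [0.666, 2.019].
For comparison, the equal-tailed interval is [0.783, 2.186]; the HPD is narrower and shifted toward the mode.

[0.666, 2.019]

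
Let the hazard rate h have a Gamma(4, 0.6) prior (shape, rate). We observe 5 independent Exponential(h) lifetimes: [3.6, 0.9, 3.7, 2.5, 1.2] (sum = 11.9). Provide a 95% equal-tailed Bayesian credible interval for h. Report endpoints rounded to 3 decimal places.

Posterior: Gamma(4+5, 0.6+11.9) = Gamma(9, 12.5) (shape, rate).
Equal-tailed 95% interval: Gamma(9, 12.5) quantiles at 0.025 and 0.975.
Posterior mean ≈ 0.720, SD ≈ 0.240; a Normal approximation gives roughly [0.250, 1.190].
Exact: lower = 0.329; upper = 1.261.

[0.329, 1.261]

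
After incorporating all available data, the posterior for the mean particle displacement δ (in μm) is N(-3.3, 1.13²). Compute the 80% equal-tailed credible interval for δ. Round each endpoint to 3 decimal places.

The posterior is symmetric, so the 80% equal-tailed interval is δ = -3.3 ± z·1.13 with z = 1.282.
Half-width: 1.282 × 1.13 = 1.448.
-3.3 − 1.448 = -4.748; -3.3 + 1.448 = -1.852.

[-4.748, -1.852]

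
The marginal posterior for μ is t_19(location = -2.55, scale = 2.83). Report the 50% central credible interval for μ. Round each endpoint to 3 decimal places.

[-4.496, -0.604]

The t_19 distribution is symmetric; the 50% interval is -2.55 ± t·2.83 with t_{0.75,19} = 0.688.
Half-width: 0.688 × 2.83 = 1.946.
-2.55 − 1.946 = -4.496; -2.55 + 1.946 = -0.604.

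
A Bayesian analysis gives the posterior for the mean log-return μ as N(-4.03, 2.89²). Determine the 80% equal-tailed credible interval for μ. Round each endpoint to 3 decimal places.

[-7.734, -0.326]

The posterior is symmetric, so the 80% equal-tailed interval is μ = -4.03 ± z·2.89 with z = 1.282.
Half-width: 1.282 × 2.89 = 3.704.
-4.03 − 3.704 = -7.734; -4.03 + 3.704 = -0.326.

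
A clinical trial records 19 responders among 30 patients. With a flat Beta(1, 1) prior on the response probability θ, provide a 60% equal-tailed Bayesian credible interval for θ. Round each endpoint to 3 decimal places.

[0.554, 0.698]

Posterior: Beta(1+19, 1+11) = Beta(20, 12).
Equal-tailed 60% interval: the 0.2 and 0.8 quantiles of Beta(20, 12).
Posterior mean ≈ 0.625, SD ≈ 0.084; a Normal approximation gives roughly [0.554, 0.696].
Exact: F⁻¹(0.2) = 0.554; F⁻¹(0.8) = 0.698.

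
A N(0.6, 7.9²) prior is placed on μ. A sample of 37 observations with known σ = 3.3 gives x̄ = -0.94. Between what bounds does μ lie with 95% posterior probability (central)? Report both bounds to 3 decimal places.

Posterior precision = 1/7.9² + 37/3.3² = 0.0160 + 3.3976 = 3.4136, so posterior SD = 0.5412.
Posterior mean = (0.6/7.9² + 37·-0.94/3.3²) / 3.4136 = -0.9328.
Interval: -0.9328 ± 1.960 × 0.5412 → [-1.994, 0.128].

[-1.994, 0.128]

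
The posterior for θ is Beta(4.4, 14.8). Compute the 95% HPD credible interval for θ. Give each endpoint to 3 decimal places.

The posterior is unimodal and skewed, so the HPD interval has equal density at both endpoints and is the shortest 95% interval.
Solving f(0.061) = f(0.413) with F(0.413) − F(0.061) = 0.95 gives [0.061, 0.413].
For comparison, the equal-tailed interval is [0.076, 0.436]; the HPD is narrower and shifted toward the mode.

[0.061, 0.413]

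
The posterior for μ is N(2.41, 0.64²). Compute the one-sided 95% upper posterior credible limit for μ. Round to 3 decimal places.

Need U with P(μ ≤ U) = 0.95: U = 2.41 + z_{0.05}·0.64.
z = 1.645; U = 2.41 + 1.645 × 0.64 = 3.463.

3.463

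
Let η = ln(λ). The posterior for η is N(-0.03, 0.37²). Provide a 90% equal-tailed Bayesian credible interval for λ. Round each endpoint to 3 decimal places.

On the log scale the 90% interval is -0.03 ± 1.645 × 0.37 = [-0.6386, 0.5786].
Exponentiate: [e^-0.6386, e^0.5786] = [0.528, 1.784].

[0.528, 1.784]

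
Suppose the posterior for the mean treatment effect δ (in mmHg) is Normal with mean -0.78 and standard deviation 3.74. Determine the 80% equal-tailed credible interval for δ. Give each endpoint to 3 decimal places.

The posterior is symmetric, so the 80% equal-tailed interval is δ = -0.78 ± z·3.74 with z = 1.282.
Half-width: 1.282 × 3.74 = 4.793.
-0.78 − 4.793 = -5.573; -0.78 + 4.793 = 4.013.

[-5.573, 4.013]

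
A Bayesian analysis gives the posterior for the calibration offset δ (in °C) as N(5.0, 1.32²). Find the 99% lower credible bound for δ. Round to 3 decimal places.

Need L with P(δ ≥ L) = 0.99: L = 5.0 − z_{0.01}·1.32.
z = 2.326; L = 5.0 − 2.326 × 1.32 = 1.929.

1.929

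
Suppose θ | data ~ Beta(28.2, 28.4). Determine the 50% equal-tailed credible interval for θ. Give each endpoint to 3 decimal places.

[0.453, 0.543]

Posterior: Beta(28.2, 28.4).
Equal-tailed 50% interval: the 0.25 and 0.75 quantiles of Beta(28.2, 28.4).
Posterior mean ≈ 0.498, SD ≈ 0.066; a Normal approximation gives roughly [0.454, 0.543].
Exact: F⁻¹(0.25) = 0.453; F⁻¹(0.75) = 0.543.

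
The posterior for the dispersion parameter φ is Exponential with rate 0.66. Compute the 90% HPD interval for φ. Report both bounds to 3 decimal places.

[0.000, 3.489]

The exponential density is strictly decreasing on [0, ∞), so the HPD interval is anchored at 0: [0, q] with P(φ ≤ q) = 0.90.
q = −ln(1 − 0.90) / 0.66 = 2.3026 / 0.66 = 3.489.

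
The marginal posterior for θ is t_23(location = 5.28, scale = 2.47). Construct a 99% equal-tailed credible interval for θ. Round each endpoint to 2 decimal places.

[-1.65, 12.21]

The t_23 distribution is symmetric; the 99% interval is 5.28 ± t·2.47 with t_{0.995,23} = 2.807.
Half-width: 2.807 × 2.47 = 6.93.
5.28 − 6.93 = -1.65; 5.28 + 6.93 = 12.21.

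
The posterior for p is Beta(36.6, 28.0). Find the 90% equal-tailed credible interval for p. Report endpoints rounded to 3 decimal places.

[0.465, 0.666]

Posterior: Beta(36.6, 28.0).
Equal-tailed 90% interval: the 0.05 and 0.95 quantiles of Beta(36.6, 28.0).
Posterior mean ≈ 0.567, SD ≈ 0.061; a Normal approximation gives roughly [0.466, 0.667].
Exact: F⁻¹(0.05) = 0.465; F⁻¹(0.95) = 0.666.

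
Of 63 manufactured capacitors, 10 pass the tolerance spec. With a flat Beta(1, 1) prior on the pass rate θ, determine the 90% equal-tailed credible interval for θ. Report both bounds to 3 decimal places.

Posterior: Beta(1+10, 1+53) = Beta(11, 54).
Equal-tailed 90% interval: the 0.05 and 0.95 quantiles of Beta(11, 54).
Posterior mean ≈ 0.169, SD ≈ 0.046; a Normal approximation gives roughly [0.093, 0.245].
Exact: F⁻¹(0.05) = 0.099; F⁻¹(0.95) = 0.251.

[0.099, 0.251]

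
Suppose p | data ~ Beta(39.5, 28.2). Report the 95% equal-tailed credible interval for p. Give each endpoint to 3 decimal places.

Posterior: Beta(39.5, 28.2).
Equal-tailed 95% interval: the 0.025 and 0.975 quantiles of Beta(39.5, 28.2).
Posterior mean ≈ 0.583, SD ≈ 0.059; a Normal approximation gives roughly [0.467, 0.700].
Exact: F⁻¹(0.025) = 0.465; F⁻¹(0.975) = 0.697.

[0.465, 0.697]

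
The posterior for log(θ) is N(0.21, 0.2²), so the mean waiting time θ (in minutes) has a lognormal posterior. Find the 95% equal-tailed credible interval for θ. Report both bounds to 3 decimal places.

On the log scale the 95% interval is 0.21 ± 1.960 × 0.2 = [-0.1820, 0.6020].
Exponentiate: [e^-0.1820, e^0.6020] = [0.834, 1.826].

[0.834, 1.826]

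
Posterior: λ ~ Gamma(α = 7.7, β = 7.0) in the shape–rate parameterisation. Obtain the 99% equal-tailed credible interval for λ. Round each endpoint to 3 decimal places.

[0.344, 2.385]

Posterior: Gamma(shape 7.7, rate 7.0).
Equal-tailed 99% interval: Gamma(7.7, 7.0) quantiles at 0.005 and 0.995.
Posterior mean ≈ 1.100, SD ≈ 0.396; a Normal approximation gives roughly [0.079, 2.121].
Exact: lower = 0.344; upper = 2.385.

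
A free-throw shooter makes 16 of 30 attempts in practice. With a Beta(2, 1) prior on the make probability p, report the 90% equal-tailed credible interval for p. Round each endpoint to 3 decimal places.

[0.403, 0.685]

Posterior: Beta(2+16, 1+14) = Beta(18, 15).
Equal-tailed 90% interval: the 0.05 and 0.95 quantiles of Beta(18, 15).
Posterior mean ≈ 0.545, SD ≈ 0.085; a Normal approximation gives roughly [0.405, 0.686].
Exact: F⁻¹(0.05) = 0.403; F⁻¹(0.95) = 0.685.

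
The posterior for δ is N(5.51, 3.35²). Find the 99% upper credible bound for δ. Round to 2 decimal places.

13.30

Need U with P(δ ≤ U) = 0.99: U = 5.51 + z_{0.01}·3.35.
z = 2.326; U = 5.51 + 2.326 × 3.35 = 13.30.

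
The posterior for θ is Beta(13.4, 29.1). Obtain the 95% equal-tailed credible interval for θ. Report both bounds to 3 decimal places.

[0.186, 0.461]

Posterior: Beta(13.4, 29.1).
Equal-tailed 95% interval: the 0.025 and 0.975 quantiles of Beta(13.4, 29.1).
Posterior mean ≈ 0.315, SD ≈ 0.070; a Normal approximation gives roughly [0.177, 0.453].
Exact: F⁻¹(0.025) = 0.186; F⁻¹(0.975) = 0.461.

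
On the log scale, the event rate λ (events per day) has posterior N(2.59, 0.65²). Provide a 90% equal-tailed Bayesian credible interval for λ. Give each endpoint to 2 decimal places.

On the log scale the 90% interval is 2.59 ± 1.645 × 0.65 = [1.5208, 3.6592].
Exponentiate: [e^1.5208, e^3.6592] = [4.58, 38.83].

[4.58, 38.83]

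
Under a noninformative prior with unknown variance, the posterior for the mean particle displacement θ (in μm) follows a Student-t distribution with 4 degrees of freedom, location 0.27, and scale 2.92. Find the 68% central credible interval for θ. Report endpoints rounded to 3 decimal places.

[-3.042, 3.582]

The t_4 distribution is symmetric; the 68% interval is 0.27 ± t·2.92 with t_{0.84,4} = 1.134.
Half-width: 1.134 × 2.92 = 3.312.
0.27 − 3.312 = -3.042; 0.27 + 3.312 = 3.582.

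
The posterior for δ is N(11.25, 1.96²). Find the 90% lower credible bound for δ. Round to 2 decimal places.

Need L with P(δ ≥ L) = 0.90: L = 11.25 − z_{0.1}·1.96.
z = 1.282; L = 11.25 − 1.282 × 1.96 = 8.74.

8.74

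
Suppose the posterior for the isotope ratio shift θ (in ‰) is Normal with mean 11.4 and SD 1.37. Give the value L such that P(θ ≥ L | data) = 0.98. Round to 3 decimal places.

Need L with P(θ ≥ L) = 0.98: L = 11.4 − z_{0.02}·1.37.
z = 2.054; L = 11.4 − 2.054 × 1.37 = 8.586.

8.586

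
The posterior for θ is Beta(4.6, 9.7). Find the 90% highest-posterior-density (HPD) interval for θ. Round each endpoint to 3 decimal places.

[0.125, 0.512]

The posterior is unimodal and skewed, so the HPD interval has equal density at both endpoints and is the shortest 90% interval.
Solving f(0.125) = f(0.512) with F(0.512) − F(0.125) = 0.90 gives [0.125, 0.512].
For comparison, the equal-tailed interval is [0.140, 0.532]; the HPD is narrower and shifted toward the mode.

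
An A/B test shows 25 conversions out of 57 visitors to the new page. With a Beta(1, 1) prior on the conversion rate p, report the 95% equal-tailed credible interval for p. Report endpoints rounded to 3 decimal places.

Posterior: Beta(1+25, 1+32) = Beta(26, 33).
Equal-tailed 95% interval: the 0.025 and 0.975 quantiles of Beta(26, 33).
Posterior mean ≈ 0.441, SD ≈ 0.064; a Normal approximation gives roughly [0.315, 0.566].
Exact: F⁻¹(0.025) = 0.317; F⁻¹(0.975) = 0.568.

[0.317, 0.568]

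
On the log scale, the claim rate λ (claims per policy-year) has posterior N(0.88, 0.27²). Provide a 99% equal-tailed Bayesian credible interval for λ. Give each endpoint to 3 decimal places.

[1.203, 4.833]

On the log scale the 99% interval is 0.88 ± 2.576 × 0.27 = [0.1845, 1.5755].
Exponentiate: [e^0.1845, e^1.5755] = [1.203, 4.833].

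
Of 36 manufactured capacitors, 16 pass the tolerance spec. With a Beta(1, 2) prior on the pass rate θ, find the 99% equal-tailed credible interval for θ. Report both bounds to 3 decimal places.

[0.245, 0.639]

Posterior: Beta(1+16, 2+20) = Beta(17, 22).
Equal-tailed 99% interval: the 0.005 and 0.995 quantiles of Beta(17, 22).
Posterior mean ≈ 0.436, SD ≈ 0.078; a Normal approximation gives roughly [0.234, 0.638].
Exact: F⁻¹(0.005) = 0.245; F⁻¹(0.995) = 0.639.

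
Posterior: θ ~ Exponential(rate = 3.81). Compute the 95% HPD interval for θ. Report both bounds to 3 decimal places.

[0.000, 0.786]

The exponential density is strictly decreasing on [0, ∞), so the HPD interval is anchored at 0: [0, q] with P(θ ≤ q) = 0.95.
q = −ln(1 − 0.95) / 3.81 = 2.9957 / 3.81 = 0.786.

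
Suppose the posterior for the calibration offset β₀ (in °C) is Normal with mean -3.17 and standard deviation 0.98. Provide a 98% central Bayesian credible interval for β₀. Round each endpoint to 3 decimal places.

The posterior is symmetric, so the 98% equal-tailed interval is β₀ = -3.17 ± z·0.98 with z = 2.326.
Half-width: 2.326 × 0.98 = 2.280.
-3.17 − 2.280 = -5.450; -3.17 + 2.280 = -0.890.

[-5.450, -0.890]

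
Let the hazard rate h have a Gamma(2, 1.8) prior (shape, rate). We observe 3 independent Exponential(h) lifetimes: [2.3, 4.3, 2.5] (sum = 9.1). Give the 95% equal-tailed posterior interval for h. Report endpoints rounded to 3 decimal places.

Posterior: Gamma(2+3, 1.8+9.1) = Gamma(5, 10.9) (shape, rate).
Equal-tailed 95% interval: Gamma(5, 10.9) quantiles at 0.025 and 0.975.
Posterior mean ≈ 0.459, SD ≈ 0.205; a Normal approximation gives roughly [0.057, 0.861].
Exact: lower = 0.149; upper = 0.940.

[0.149, 0.940]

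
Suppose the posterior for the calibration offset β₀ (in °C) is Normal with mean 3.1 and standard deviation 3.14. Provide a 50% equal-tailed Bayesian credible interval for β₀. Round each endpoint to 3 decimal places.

[0.982, 5.218]

The posterior is symmetric, so the 50% equal-tailed interval is β₀ = 3.1 ± z·3.14 with z = 0.674.
Half-width: 0.674 × 3.14 = 2.118.
3.1 − 2.118 = 0.982; 3.1 + 2.118 = 5.218.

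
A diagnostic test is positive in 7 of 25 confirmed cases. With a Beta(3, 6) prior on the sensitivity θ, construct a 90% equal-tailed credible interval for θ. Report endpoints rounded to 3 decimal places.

Posterior: Beta(3+7, 6+18) = Beta(10, 24).
Equal-tailed 90% interval: the 0.05 and 0.95 quantiles of Beta(10, 24).
Posterior mean ≈ 0.294, SD ≈ 0.077; a Normal approximation gives roughly [0.167, 0.421].
Exact: F⁻¹(0.05) = 0.175; F⁻¹(0.95) = 0.428.

[0.175, 0.428]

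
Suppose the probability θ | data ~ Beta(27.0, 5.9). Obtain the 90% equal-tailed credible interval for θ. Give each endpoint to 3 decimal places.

Posterior: Beta(27.0, 5.9).
Equal-tailed 90% interval: the 0.05 and 0.95 quantiles of Beta(27.0, 5.9).
Posterior mean ≈ 0.821, SD ≈ 0.066; a Normal approximation gives roughly [0.712, 0.929].
Exact: F⁻¹(0.05) = 0.702; F⁻¹(0.95) = 0.917.

[0.702, 0.917]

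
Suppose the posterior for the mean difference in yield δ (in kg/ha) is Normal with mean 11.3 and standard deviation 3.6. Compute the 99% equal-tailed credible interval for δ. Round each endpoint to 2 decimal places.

[2.03, 20.57]

The posterior is symmetric, so the 99% equal-tailed interval is δ = 11.3 ± z·3.6 with z = 2.576.
Half-width: 2.576 × 3.6 = 9.27.
11.3 − 9.27 = 2.03; 11.3 + 9.27 = 20.57.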